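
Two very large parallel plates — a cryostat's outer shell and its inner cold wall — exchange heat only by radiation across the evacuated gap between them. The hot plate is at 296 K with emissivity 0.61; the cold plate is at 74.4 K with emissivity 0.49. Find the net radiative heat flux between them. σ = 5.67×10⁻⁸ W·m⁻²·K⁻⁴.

q ≈ 162 W/m²

For two infinite grey parallel plates, q = σ(T₁⁴ − T₂⁴)/(1/ε₁ + 1/ε₂ − 1).
T₁⁴ − T₂⁴ = 7.677×10⁹ − 3.064×10⁷ = 7.646×10⁹ K⁴.
1/ε₁ + 1/ε₂ − 1 = 1.639 + 2.041 − 1 = 2.680.
q = 5.67×10⁻⁸ × 7.646×10⁹ / 2.680.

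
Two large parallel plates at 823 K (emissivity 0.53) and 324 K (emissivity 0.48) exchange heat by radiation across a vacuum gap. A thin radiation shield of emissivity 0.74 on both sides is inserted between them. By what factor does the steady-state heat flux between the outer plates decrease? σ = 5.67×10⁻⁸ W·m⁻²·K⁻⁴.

Without shield: q₀ = σΔ(T⁴)/(1/ε₁+1/ε₂−1) with denominator 2.970.
With shield the two gaps are in series; the resistances add: (1/ε₁+1/ε_s−1)+(1/ε_s+1/ε₂−1) = 2.238+2.435 = 4.673.
Heat-flux ratio q₀/q = 4.673/2.970.

factor ≈ 1.57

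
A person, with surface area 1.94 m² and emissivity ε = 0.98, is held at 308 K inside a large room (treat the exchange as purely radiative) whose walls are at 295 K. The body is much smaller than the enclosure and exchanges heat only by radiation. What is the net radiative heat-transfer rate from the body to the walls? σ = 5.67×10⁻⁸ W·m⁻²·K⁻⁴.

For a small grey body in a large enclosure: P_net = εσA(T_body⁴ − T_wall⁴).
A = 1.94 m²; T_body⁴ − T_wall⁴ = 8.999×10⁹ − 7.573×10⁹ = 1.426×10⁹ K⁴.
|P_net| = 0.98·5.67×10⁻⁸·1.940·1.426×10⁹.

P_net ≈ 154 W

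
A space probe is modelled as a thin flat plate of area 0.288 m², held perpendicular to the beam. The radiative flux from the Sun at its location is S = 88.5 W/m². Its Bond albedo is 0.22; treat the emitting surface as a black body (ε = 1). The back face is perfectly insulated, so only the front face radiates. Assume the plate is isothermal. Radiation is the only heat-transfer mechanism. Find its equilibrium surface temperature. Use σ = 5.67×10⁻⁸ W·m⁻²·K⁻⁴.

At equilibrium, absorbed power = emitted power.
Absorbing cross-section = A = 0.2880 m²; emitting surface = A = 0.2880 m² (ratio 1).
(1−a)S·A_cross = εσ·A_surf·T⁴  ⇒  T⁴ = (1−a)S/(1σ).
T⁴ = 0.780·88.5/(1·5.67×10⁻⁸) = 1.217×10⁹ K⁴.
T = (1.217×10⁹)^(1/4).

T ≈ 187 K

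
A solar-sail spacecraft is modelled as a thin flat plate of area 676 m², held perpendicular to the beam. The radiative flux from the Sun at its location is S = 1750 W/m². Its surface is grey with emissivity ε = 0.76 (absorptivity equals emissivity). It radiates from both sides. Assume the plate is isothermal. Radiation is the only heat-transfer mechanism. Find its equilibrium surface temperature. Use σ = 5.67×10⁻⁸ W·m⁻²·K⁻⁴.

At equilibrium, absorbed power = emitted power.
Absorbing cross-section = A = 676.0 m²; emitting surface = 2A = 1352 m² (ratio 2).
εS·A_cross = εσ·A_surf·T⁴  ⇒  T⁴ = S/(2σ)   (ε cancels).
T⁴ = 1750/(2·5.67×10⁻⁸) = 1.543×10¹⁰ K⁴.
T = (1.543×10¹⁰)^(1/4).

T ≈ 352 K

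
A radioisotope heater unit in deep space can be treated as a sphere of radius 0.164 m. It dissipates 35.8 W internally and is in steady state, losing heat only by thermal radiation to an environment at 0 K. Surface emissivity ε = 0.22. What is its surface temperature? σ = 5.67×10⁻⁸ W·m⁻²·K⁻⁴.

T ≈ 304 K

Steady state: internal power = radiated power, P = εσA T⁴.
Radiating area A = 4πr² = 0.3380 m².
T⁴ = P/(εσA) = 35.8/(0.22·5.67×10⁻⁸·0.3380) = 8.491×10⁹ K⁴.
T = (8.491×10⁹)^(1/4).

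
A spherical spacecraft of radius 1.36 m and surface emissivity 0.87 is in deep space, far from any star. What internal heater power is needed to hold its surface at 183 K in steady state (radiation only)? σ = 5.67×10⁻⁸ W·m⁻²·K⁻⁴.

P ≈ 1290 W

P = εσ·4πr²·T⁴.
4πr² = 23.24 m²; T⁴ = 1.122×10⁹ K⁴.
P = 0.87·5.67×10⁻⁸·23.24·1.122×10⁹.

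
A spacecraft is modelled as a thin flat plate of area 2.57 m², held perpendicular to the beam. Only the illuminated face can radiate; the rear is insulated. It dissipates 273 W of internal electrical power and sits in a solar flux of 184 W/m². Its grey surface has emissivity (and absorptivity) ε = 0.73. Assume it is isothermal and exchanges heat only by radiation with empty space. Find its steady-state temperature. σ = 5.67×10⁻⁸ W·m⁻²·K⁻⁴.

T ≈ 276 K

At steady state, absorbed solar power + internal power = radiated power.
Absorbed: α·S·A_cross = 0.73·184·2.570 = 345.2 W (cross-section A).
Total input = 345.2 + 273 = 618.2 W.
Radiated: εσ·A_surf·T⁴ with A_surf = A = 2.570 m².
T⁴ = 618.2/(0.73·5.67×10⁻⁸·2.570) = 5.812×10⁹ K⁴.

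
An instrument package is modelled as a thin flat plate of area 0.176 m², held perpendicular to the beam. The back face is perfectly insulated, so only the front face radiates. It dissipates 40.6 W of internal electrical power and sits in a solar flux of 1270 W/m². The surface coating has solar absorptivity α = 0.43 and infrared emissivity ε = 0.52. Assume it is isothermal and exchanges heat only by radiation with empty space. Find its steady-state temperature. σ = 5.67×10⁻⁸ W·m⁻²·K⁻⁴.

T ≈ 403 K

At steady state, absorbed solar power + internal power = radiated power.
Absorbed: α·S·A_cross = 0.43·1270·0.1760 = 96.11 W (cross-section A).
Total input = 96.11 + 40.6 = 136.7 W.
Radiated: εσ·A_surf·T⁴ with A_surf = A = 0.1760 m².
T⁴ = 136.7/(0.52·5.67×10⁻⁸·0.1760) = 2.635×10¹⁰ K⁴.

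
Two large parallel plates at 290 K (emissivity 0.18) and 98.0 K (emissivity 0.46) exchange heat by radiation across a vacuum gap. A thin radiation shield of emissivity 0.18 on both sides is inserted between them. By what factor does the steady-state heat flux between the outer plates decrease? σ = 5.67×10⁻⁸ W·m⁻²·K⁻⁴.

factor ≈ 2.50

Without shield: q₀ = σΔ(T⁴)/(1/ε₁+1/ε₂−1) with denominator 6.729.
With shield the two gaps are in series; the resistances add: (1/ε₁+1/ε_s−1)+(1/ε_s+1/ε₂−1) = 10.11+6.729 = 16.84.
Heat-flux ratio q₀/q = 16.84/6.729.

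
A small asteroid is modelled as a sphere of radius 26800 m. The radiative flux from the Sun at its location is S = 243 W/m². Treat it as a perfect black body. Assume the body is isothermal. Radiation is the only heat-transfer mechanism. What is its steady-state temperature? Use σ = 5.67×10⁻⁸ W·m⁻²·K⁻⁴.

T ≈ 181 K

At equilibrium, absorbed power = emitted power.
Absorbing cross-section = πr² = 2.256×10⁹ m²; emitting surface = 4πr² = 9.026×10⁹ m² (ratio 4).
S·A_cross = εσ·A_surf·T⁴  ⇒  T⁴ = S/(4σ).
T⁴ = 1.00·243/(4·5.67×10⁻⁸) = 1.071×10⁹ K⁴.
T = (1.071×10⁹)^(1/4).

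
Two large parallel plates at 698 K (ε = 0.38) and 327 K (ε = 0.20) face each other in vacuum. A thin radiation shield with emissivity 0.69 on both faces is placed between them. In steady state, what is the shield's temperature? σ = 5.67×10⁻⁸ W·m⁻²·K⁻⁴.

T_s ≈ 628 K

In steady state the net flux on the hot side equals that on the cold side.
σ(T₁⁴−T_s⁴)/D₁ = σ(T_s⁴−T₂⁴)/D₂, with D₁ = 1/ε₁+1/ε_s−1 = 3.081, D₂ = 1/ε_s+1/ε₂−1 = 5.449.
Solve for T_s⁴: T_s⁴ = (D₂·T₁⁴ + D₁·T₂⁴)/(D₁+D₂) = 1.558×10¹¹ K⁴.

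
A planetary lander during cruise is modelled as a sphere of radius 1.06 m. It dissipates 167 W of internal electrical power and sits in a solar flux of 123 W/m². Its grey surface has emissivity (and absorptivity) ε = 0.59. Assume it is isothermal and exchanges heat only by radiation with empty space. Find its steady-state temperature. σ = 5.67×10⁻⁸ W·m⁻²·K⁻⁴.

T ≈ 173 K

At steady state, absorbed solar power + internal power = radiated power.
Absorbed: α·S·A_cross = 0.59·123·3.530 = 256.2 W (cross-section πr²).
Total input = 256.2 + 167 = 423.2 W.
Radiated: εσ·A_surf·T⁴ with A_surf = 4πr² = 14.12 m².
T⁴ = 423.2/(0.59·5.67×10⁻⁸·14.12) = 8.959×10⁸ K⁴.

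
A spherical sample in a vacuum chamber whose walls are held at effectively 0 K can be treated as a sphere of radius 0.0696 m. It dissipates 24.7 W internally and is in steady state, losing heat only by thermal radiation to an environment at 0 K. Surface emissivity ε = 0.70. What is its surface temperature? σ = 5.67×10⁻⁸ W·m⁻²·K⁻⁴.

Steady state: internal power = radiated power, P = εσA T⁴.
Radiating area A = 4πr² = 0.06087 m².
T⁴ = P/(εσA) = 24.7/(0.70·5.67×10⁻⁸·0.06087) = 1.022×10¹⁰ K⁴.
T = (1.022×10¹⁰)^(1/4).

T ≈ 318 K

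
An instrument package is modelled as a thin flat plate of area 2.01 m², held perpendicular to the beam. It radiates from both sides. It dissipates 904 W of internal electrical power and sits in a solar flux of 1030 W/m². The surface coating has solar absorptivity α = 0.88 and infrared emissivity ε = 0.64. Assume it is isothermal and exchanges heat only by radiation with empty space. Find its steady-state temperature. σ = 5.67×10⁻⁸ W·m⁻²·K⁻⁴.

T ≈ 370 K

At steady state, absorbed solar power + internal power = radiated power.
Absorbed: α·S·A_cross = 0.88·1030·2.010 = 1822 W (cross-section A).
Total input = 1822 + 904 = 2726 W.
Radiated: εσ·A_surf·T⁴ with A_surf = 2A = 4.020 m².
T⁴ = 2726/(0.64·5.67×10⁻⁸·4.020) = 1.869×10¹⁰ K⁴.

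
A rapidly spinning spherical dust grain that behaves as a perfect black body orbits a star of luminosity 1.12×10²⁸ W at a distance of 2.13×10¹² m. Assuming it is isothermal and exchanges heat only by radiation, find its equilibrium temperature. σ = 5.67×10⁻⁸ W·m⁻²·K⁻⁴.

First find the stellar flux at distance d: S = L/(4πd²) = 1.12×10²⁸/(4π·(2.13×10¹²)²) = 196.4 W/m².
For an isothermal sphere, absorbed (1−a)S·πr² = emitted σ·4πr²·T⁴, so T⁴ = (1−a)S/(4σ).
T⁴ = 1.00·196.4/(4·5.67×10⁻⁸) = 8.662×10⁸ K⁴.

T ≈ 172 K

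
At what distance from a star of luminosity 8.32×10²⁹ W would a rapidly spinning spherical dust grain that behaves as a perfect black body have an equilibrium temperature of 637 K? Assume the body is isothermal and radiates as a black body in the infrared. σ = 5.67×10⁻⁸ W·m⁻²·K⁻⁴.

d ≈ 1.33×10¹² m

For an isothermal black-emitting sphere, (1−a)S·πr² = σ·4πr²·T⁴ ⇒ S = 4σT⁴/(1−a).
S = 4·5.67×10⁻⁸·(637)⁴/1.00 = 37340 W/m².
Flux falls as S = L/(4πd²), so d = √(L/(4πS)) = √(8.32×10²⁹/(4π·37340)).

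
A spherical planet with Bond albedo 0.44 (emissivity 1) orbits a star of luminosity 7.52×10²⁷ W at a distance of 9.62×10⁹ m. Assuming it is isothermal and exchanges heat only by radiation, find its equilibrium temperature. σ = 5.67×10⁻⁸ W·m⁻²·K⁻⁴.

T ≈ 2000 K

First find the stellar flux at distance d: S = L/(4πd²) = 7.52×10²⁷/(4π·(9.62×10⁹)²) = 6.466×10⁶ W/m².
For an isothermal sphere, absorbed (1−a)S·πr² = emitted σ·4πr²·T⁴, so T⁴ = (1−a)S/(4σ).
T⁴ = 0.560·6.466×10⁶/(4·5.67×10⁻⁸) = 1.597×10¹³ K⁴.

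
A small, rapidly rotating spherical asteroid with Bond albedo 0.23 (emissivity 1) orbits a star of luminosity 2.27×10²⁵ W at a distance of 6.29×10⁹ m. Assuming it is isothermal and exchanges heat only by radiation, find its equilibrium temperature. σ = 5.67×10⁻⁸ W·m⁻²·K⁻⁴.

T ≈ 627 K

First find the stellar flux at distance d: S = L/(4πd²) = 2.27×10²⁵/(4π·(6.29×10⁹)²) = 45660 W/m².
For an isothermal sphere, absorbed (1−a)S·πr² = emitted σ·4πr²·T⁴, so T⁴ = (1−a)S/(4σ).
T⁴ = 0.770·45660/(4·5.67×10⁻⁸) = 1.550×10¹¹ K⁴.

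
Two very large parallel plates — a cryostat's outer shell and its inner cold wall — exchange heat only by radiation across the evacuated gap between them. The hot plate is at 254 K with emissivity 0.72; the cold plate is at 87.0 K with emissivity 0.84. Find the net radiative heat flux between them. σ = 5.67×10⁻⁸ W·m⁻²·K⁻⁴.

q ≈ 147 W/m²

For two infinite grey parallel plates, q = σ(T₁⁴ − T₂⁴)/(1/ε₁ + 1/ε₂ − 1).
T₁⁴ − T₂⁴ = 4.162×10⁹ − 5.729×10⁷ = 4.105×10⁹ K⁴.
1/ε₁ + 1/ε₂ − 1 = 1.389 + 1.190 − 1 = 1.579.
q = 5.67×10⁻⁸ × 4.105×10⁹ / 1.579.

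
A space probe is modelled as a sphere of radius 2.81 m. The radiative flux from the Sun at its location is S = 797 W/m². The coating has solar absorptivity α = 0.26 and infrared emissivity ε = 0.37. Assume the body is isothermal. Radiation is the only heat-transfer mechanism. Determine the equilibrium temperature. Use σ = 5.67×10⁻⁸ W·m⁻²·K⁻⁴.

At equilibrium, absorbed power = emitted power.
Absorbing cross-section = πr² = 24.81 m²; emitting surface = 4πr² = 99.23 m² (ratio 4).
αS·A_cross = εσ·A_surf·T⁴  ⇒  T⁴ = αS/(ε·4σ).
T⁴ = 0.260·797/(0.37·4·5.67×10⁻⁸) = 2.469×10⁹ K⁴.
T = (2.469×10⁹)^(1/4).

T ≈ 223 K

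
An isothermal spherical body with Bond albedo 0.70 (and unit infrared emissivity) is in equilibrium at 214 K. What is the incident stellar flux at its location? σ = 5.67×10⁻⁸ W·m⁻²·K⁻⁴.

(1−a)S·πr² = σ·4πr²·T⁴ ⇒ S = 4σT⁴/(1−a).
S = 4·5.67×10⁻⁸·2.097×10⁹/0.300.

S ≈ 1590 W/m²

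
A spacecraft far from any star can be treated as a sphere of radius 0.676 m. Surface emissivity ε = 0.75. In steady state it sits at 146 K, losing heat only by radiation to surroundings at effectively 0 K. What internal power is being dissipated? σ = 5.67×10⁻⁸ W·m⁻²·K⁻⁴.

P ≈ 111 W

Steady state: P = εσA T⁴.
A = 4πr² = 5.743 m²; T⁴ = (146)⁴ = 4.544×10⁸ K⁴.
P = 0.75 × 5.67×10⁻⁸ × 5.743 × 4.544×10⁸.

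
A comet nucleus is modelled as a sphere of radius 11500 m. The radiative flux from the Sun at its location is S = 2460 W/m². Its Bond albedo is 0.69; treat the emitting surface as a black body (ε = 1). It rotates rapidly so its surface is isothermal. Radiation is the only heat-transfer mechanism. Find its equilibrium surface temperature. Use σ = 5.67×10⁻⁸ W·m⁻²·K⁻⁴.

At equilibrium, absorbed power = emitted power.
Absorbing cross-section = πr² = 4.155×10⁸ m²; emitting surface = 4πr² = 1.662×10⁹ m² (ratio 4).
(1−a)S·A_cross = εσ·A_surf·T⁴  ⇒  T⁴ = (1−a)S/(4σ).
T⁴ = 0.310·2460/(4·5.67×10⁻⁸) = 3.362×10⁹ K⁴.
T = (3.362×10⁹)^(1/4).

T ≈ 241 K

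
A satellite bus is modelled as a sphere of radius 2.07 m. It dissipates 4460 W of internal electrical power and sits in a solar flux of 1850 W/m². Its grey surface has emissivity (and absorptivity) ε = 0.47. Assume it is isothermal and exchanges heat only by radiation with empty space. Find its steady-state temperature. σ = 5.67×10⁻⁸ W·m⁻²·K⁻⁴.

T ≈ 326 K

At steady state, absorbed solar power + internal power = radiated power.
Absorbed: α·S·A_cross = 0.47·1850·13.46 = 11700 W (cross-section πr²).
Total input = 11700 + 4460 = 16160 W.
Radiated: εσ·A_surf·T⁴ with A_surf = 4πr² = 53.85 m².
T⁴ = 16160/(0.47·5.67×10⁻⁸·53.85) = 1.127×10¹⁰ K⁴.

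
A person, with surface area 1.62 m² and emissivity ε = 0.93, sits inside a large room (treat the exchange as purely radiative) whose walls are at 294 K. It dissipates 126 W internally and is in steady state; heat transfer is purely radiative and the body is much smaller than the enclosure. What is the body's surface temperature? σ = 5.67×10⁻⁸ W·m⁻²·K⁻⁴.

For a small grey body in a large enclosure, net radiated power = εσA(T⁴ − T_w⁴).
Steady state: P = εσA(T⁴ − T_w⁴) with A = 1.62 m².
T⁴ = P/(εσA) + T_w⁴ = 126/(0.93·5.67×10⁻⁸·1.620) + (294)⁴
    = 1.475×10⁹ + 7.471×10⁹ = 8.946×10⁹ K⁴.

T ≈ 308 K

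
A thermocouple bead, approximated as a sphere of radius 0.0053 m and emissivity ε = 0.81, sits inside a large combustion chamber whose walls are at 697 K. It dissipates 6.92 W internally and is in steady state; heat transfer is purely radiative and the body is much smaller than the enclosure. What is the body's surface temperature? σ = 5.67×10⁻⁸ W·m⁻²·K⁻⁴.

T ≈ 902 K

For a small grey body in a large enclosure, net radiated power = εσA(T⁴ − T_w⁴).
Steady state: P = εσA(T⁴ − T_w⁴) with A = 4πr² = 3.530×10⁻⁴ m².
T⁴ = P/(εσA) + T_w⁴ = 6.92/(0.81·5.67×10⁻⁸·3.530×10⁻⁴) + (697)⁴
    = 4.269×10¹¹ + 2.360×10¹¹ = 6.629×10¹¹ K⁴.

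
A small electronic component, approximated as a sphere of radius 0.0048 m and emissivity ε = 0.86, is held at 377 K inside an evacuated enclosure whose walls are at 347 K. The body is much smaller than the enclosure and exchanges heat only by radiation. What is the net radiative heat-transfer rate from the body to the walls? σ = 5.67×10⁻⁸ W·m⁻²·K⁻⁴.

P_net ≈ 0.0805 W

For a small grey body in a large enclosure: P_net = εσA(T_body⁴ − T_wall⁴).
A = 4πr² = 2.895×10⁻⁴ m²; T_body⁴ − T_wall⁴ = 2.020×10¹⁰ − 1.450×10¹⁰ = 5.702×10⁹ K⁴.
|P_net| = 0.86·5.67×10⁻⁸·2.895×10⁻⁴·5.702×10⁹.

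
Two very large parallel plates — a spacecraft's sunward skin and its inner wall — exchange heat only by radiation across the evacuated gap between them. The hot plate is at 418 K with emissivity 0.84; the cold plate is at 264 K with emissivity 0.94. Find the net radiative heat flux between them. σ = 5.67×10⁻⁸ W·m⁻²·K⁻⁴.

q ≈ 1160 W/m²

For two infinite grey parallel plates, q = σ(T₁⁴ − T₂⁴)/(1/ε₁ + 1/ε₂ − 1).
T₁⁴ − T₂⁴ = 3.053×10¹⁰ − 4.858×10⁹ = 2.567×10¹⁰ K⁴.
1/ε₁ + 1/ε₂ − 1 = 1.190 + 1.064 − 1 = 1.254.
q = 5.67×10⁻⁸ × 2.567×10¹⁰ / 1.254.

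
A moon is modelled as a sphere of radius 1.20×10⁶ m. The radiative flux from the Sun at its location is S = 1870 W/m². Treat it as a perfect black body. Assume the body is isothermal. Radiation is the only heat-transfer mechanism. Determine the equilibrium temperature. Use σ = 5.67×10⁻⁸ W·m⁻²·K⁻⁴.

At equilibrium, absorbed power = emitted power.
Absorbing cross-section = πr² = 4.524×10¹² m²; emitting surface = 4πr² = 1.810×10¹³ m² (ratio 4).
S·A_cross = εσ·A_surf·T⁴  ⇒  T⁴ = S/(4σ).
T⁴ = 1.00·1870/(4·5.67×10⁻⁸) = 8.245×10⁹ K⁴.
T = (8.245×10⁹)^(1/4).

T ≈ 301 K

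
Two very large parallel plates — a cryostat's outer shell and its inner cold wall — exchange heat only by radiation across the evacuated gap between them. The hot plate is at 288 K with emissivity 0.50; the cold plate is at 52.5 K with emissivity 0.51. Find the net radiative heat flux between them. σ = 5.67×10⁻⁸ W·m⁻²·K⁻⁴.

q ≈ 132 W/m²

For two infinite grey parallel plates, q = σ(T₁⁴ − T₂⁴)/(1/ε₁ + 1/ε₂ − 1).
T₁⁴ − T₂⁴ = 6.880×10⁹ − 7.597×10⁶ = 6.872×10⁹ K⁴.
1/ε₁ + 1/ε₂ − 1 = 2.000 + 1.961 − 1 = 2.961.
q = 5.67×10⁻⁸ × 6.872×10⁹ / 2.961.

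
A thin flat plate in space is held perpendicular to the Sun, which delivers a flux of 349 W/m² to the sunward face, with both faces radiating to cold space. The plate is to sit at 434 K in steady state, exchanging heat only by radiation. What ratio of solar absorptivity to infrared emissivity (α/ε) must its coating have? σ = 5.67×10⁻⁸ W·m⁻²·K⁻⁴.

Balance: αS·A = εσ·2A·T⁴ ⇒ α/ε = 2σT⁴/S.
α/ε = 2·5.67×10⁻⁸·(434)⁴/349 = 2·5.67×10⁻⁸·3.548×10¹⁰/349.

α/ε ≈ 11.5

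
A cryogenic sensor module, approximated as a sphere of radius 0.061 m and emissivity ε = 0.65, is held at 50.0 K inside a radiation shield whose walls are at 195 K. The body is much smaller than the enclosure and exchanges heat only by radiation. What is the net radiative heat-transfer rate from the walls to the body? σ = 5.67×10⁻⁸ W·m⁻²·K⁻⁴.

P_net ≈ 2.48 W

For a small grey body in a large enclosure: P_net = εσA(T_body⁴ − T_wall⁴).
A = 4πr² = 0.04676 m²; T_body⁴ − T_wall⁴ = 6.250×10⁶ − 1.446×10⁹ = -1.440×10⁹ K⁴.
|P_net| = 0.65·5.67×10⁻⁸·0.04676·1.440×10⁹.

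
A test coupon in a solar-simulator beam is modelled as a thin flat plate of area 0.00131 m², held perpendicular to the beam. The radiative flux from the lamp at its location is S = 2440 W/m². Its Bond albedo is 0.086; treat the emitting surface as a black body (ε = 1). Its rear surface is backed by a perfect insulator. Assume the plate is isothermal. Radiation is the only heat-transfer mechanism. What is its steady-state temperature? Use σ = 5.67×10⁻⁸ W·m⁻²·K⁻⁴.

T ≈ 445 K

At equilibrium, absorbed power = emitted power.
Absorbing cross-section = A = 0.001310 m²; emitting surface = A = 0.001310 m² (ratio 1).
(1−a)S·A_cross = εσ·A_surf·T⁴  ⇒  T⁴ = (1−a)S/(1σ).
T⁴ = 0.914·2440/(1·5.67×10⁻⁸) = 3.933×10¹⁰ K⁴.
T = (3.933×10¹⁰)^(1/4).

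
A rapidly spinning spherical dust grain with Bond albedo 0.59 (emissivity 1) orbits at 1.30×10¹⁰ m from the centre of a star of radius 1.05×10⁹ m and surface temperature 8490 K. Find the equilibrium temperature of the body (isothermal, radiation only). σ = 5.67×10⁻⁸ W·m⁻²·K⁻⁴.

T ≈ 1370 K

The star's surface emits σT_*⁴; at distance d the flux is S = σT_*⁴(R_*/d)².
S = 5.67×10⁻⁸·(8490)⁴·(1.05×10⁹/1.30×10¹⁰)² = 1.922×10⁶ W/m².
For an isothermal sphere T⁴ = (1−a)S/(4σ) = 3.474×10¹² K⁴.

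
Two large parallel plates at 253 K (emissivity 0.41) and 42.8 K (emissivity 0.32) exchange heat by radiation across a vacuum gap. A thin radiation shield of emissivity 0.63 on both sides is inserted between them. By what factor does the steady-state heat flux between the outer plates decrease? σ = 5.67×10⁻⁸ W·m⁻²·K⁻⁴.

Without shield: q₀ = σΔ(T⁴)/(1/ε₁+1/ε₂−1) with denominator 4.564.
With shield the two gaps are in series; the resistances add: (1/ε₁+1/ε_s−1)+(1/ε_s+1/ε₂−1) = 3.026+3.712 = 6.739.
Heat-flux ratio q₀/q = 6.739/4.564.

factor ≈ 1.48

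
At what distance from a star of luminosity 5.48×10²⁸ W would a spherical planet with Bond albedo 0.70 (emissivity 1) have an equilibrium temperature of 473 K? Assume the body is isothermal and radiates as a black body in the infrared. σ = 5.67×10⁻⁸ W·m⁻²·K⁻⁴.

For an isothermal black-emitting sphere, (1−a)S·πr² = σ·4πr²·T⁴ ⇒ S = 4σT⁴/(1−a).
S = 4·5.67×10⁻⁸·(473)⁴/0.300 = 37840 W/m².
Flux falls as S = L/(4πd²), so d = √(L/(4πS)) = √(5.48×10²⁸/(4π·37840)).

d ≈ 3.39×10¹¹ m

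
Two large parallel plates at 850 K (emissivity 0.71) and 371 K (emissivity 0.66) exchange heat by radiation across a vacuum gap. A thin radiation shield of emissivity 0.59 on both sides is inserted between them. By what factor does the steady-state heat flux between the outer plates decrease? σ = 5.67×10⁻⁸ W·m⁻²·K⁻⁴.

Without shield: q₀ = σΔ(T⁴)/(1/ε₁+1/ε₂−1) with denominator 1.924.
With shield the two gaps are in series; the resistances add: (1/ε₁+1/ε_s−1)+(1/ε_s+1/ε₂−1) = 2.103+2.210 = 4.313.
Heat-flux ratio q₀/q = 4.313/1.924.

factor ≈ 2.24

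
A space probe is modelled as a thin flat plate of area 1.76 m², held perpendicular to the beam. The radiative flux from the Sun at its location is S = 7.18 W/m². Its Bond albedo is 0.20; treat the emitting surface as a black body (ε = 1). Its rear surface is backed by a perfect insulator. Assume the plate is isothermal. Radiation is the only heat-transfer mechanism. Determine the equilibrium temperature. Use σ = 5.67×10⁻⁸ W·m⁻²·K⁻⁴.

At equilibrium, absorbed power = emitted power.
Absorbing cross-section = A = 1.760 m²; emitting surface = A = 1.760 m² (ratio 1).
(1−a)S·A_cross = εσ·A_surf·T⁴  ⇒  T⁴ = (1−a)S/(1σ).
T⁴ = 0.800·7.18/(1·5.67×10⁻⁸) = 1.013×10⁸ K⁴.
T = (1.013×10⁸)^(1/4).

T ≈ 100 K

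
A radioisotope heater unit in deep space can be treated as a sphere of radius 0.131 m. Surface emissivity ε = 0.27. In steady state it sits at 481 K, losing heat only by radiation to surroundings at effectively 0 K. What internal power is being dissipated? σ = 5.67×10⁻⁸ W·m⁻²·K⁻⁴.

Steady state: P = εσA T⁴.
A = 4πr² = 0.2157 m²; T⁴ = (481)⁴ = 5.353×10¹⁰ K⁴.
P = 0.27 × 5.67×10⁻⁸ × 0.2157 × 5.353×10¹⁰.

P ≈ 177 W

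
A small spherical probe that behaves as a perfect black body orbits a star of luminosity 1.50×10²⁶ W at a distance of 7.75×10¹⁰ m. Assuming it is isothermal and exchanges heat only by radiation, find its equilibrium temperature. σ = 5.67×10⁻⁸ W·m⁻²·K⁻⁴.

T ≈ 306 K

First find the stellar flux at distance d: S = L/(4πd²) = 1.50×10²⁶/(4π·(7.75×10¹⁰)²) = 1987 W/m².
For an isothermal sphere, absorbed (1−a)S·πr² = emitted σ·4πr²·T⁴, so T⁴ = (1−a)S/(4σ).
T⁴ = 1.00·1987/(4·5.67×10⁻⁸) = 8.763×10⁹ K⁴.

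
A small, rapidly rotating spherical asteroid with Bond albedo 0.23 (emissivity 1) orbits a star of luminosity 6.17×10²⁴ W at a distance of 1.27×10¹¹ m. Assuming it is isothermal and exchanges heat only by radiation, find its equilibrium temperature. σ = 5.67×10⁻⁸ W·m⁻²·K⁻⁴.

T ≈ 101 K

First find the stellar flux at distance d: S = L/(4πd²) = 6.17×10²⁴/(4π·(1.27×10¹¹)²) = 30.44 W/m².
For an isothermal sphere, absorbed (1−a)S·πr² = emitted σ·4πr²·T⁴, so T⁴ = (1−a)S/(4σ).
T⁴ = 0.770·30.44/(4·5.67×10⁻⁸) = 1.034×10⁸ K⁴.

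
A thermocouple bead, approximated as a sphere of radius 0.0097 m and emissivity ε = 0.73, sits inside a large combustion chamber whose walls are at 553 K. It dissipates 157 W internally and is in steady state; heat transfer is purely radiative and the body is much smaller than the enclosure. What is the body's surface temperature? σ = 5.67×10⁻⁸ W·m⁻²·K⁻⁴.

T ≈ 1350 K

For a small grey body in a large enclosure, net radiated power = εσA(T⁴ − T_w⁴).
Steady state: P = εσA(T⁴ − T_w⁴) with A = 4πr² = 0.001182 m².
T⁴ = P/(εσA) + T_w⁴ = 157/(0.73·5.67×10⁻⁸·0.001182) + (553)⁴
    = 3.208×10¹² + 9.352×10¹⁰ = 3.302×10¹² K⁴.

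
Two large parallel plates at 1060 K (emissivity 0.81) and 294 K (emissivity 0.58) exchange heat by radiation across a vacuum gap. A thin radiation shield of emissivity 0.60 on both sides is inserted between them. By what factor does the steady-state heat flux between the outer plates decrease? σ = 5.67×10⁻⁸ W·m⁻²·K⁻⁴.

factor ≈ 2.19

Without shield: q₀ = σΔ(T⁴)/(1/ε₁+1/ε₂−1) with denominator 1.959.
With shield the two gaps are in series; the resistances add: (1/ε₁+1/ε_s−1)+(1/ε_s+1/ε₂−1) = 1.901+2.391 = 4.292.
Heat-flux ratio q₀/q = 4.292/1.959.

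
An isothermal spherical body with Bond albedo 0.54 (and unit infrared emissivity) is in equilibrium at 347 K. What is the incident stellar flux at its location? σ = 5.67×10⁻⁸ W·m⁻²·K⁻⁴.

S ≈ 7150 W/m²

(1−a)S·πr² = σ·4πr²·T⁴ ⇒ S = 4σT⁴/(1−a).
S = 4·5.67×10⁻⁸·1.450×10¹⁰/0.460.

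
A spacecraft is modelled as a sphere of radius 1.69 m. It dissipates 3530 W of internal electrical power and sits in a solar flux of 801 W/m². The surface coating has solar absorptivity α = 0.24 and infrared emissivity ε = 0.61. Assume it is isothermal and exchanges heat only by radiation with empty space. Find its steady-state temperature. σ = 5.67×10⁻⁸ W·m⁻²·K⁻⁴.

T ≈ 255 K

At steady state, absorbed solar power + internal power = radiated power.
Absorbed: α·S·A_cross = 0.24·801·8.973 = 1725 W (cross-section πr²).
Total input = 1725 + 3530 = 5255 W.
Radiated: εσ·A_surf·T⁴ with A_surf = 4πr² = 35.89 m².
T⁴ = 5255/(0.61·5.67×10⁻⁸·35.89) = 4.233×10⁹ K⁴.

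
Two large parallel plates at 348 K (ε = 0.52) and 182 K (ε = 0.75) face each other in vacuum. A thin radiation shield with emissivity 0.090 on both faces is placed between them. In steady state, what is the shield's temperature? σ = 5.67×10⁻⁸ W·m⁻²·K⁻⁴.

In steady state the net flux on the hot side equals that on the cold side.
σ(T₁⁴−T_s⁴)/D₁ = σ(T_s⁴−T₂⁴)/D₂, with D₁ = 1/ε₁+1/ε_s−1 = 12.03, D₂ = 1/ε_s+1/ε₂−1 = 11.44.
Solve for T_s⁴: T_s⁴ = (D₂·T₁⁴ + D₁·T₂⁴)/(D₁+D₂) = 7.711×10⁹ K⁴.

T_s ≈ 296 K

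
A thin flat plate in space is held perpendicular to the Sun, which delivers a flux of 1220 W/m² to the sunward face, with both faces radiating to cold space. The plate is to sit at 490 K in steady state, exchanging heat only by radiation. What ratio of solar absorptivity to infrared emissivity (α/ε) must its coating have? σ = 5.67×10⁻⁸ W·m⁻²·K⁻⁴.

Balance: αS·A = εσ·2A·T⁴ ⇒ α/ε = 2σT⁴/S.
α/ε = 2·5.67×10⁻⁸·(490)⁴/1220 = 2·5.67×10⁻⁸·5.765×10¹⁰/1220.

α/ε ≈ 5.36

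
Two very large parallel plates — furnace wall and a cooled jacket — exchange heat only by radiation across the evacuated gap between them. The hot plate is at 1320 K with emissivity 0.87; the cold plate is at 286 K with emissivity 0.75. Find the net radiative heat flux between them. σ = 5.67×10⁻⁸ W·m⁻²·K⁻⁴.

For two infinite grey parallel plates, q = σ(T₁⁴ − T₂⁴)/(1/ε₁ + 1/ε₂ − 1).
T₁⁴ − T₂⁴ = 3.036×10¹² − 6.691×10⁹ = 3.029×10¹² K⁴.
1/ε₁ + 1/ε₂ − 1 = 1.149 + 1.333 − 1 = 1.483.
q = 5.67×10⁻⁸ × 3.029×10¹² / 1.483.

q ≈ 1.16×10⁵ W/m²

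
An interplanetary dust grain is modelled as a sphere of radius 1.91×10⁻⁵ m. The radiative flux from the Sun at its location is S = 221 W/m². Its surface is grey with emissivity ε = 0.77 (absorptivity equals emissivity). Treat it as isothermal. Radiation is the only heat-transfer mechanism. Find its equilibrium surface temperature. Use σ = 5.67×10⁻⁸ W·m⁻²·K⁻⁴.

T ≈ 177 K

At equilibrium, absorbed power = emitted power.
Absorbing cross-section = πr² = 1.146×10⁻⁹ m²; emitting surface = 4πr² = 4.584×10⁻⁹ m² (ratio 4).
εS·A_cross = εσ·A_surf·T⁴  ⇒  T⁴ = S/(4σ)   (ε cancels).
T⁴ = 221/(4·5.67×10⁻⁸) = 9.744×10⁸ K⁴.
T = (9.744×10⁸)^(1/4).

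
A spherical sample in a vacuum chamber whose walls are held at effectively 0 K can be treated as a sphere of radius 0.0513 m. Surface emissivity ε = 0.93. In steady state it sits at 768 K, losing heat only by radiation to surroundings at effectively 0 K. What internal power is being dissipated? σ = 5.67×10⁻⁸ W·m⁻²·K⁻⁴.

Steady state: P = εσA T⁴.
A = 4πr² = 0.03307 m²; T⁴ = (768)⁴ = 3.479×10¹¹ K⁴.
P = 0.93 × 5.67×10⁻⁸ × 0.03307 × 3.479×10¹¹.

P ≈ 607 W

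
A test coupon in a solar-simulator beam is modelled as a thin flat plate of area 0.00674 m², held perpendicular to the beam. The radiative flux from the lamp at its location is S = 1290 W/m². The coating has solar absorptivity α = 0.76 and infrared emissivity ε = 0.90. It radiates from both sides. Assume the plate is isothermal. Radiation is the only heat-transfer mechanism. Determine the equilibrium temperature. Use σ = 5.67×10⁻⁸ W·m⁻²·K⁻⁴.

At equilibrium, absorbed power = emitted power.
Absorbing cross-section = A = 0.006740 m²; emitting surface = 2A = 0.01348 m² (ratio 2).
αS·A_cross = εσ·A_surf·T⁴  ⇒  T⁴ = αS/(ε·2σ).
T⁴ = 0.760·1290/(0.90·2·5.67×10⁻⁸) = 9.606×10⁹ K⁴.
T = (9.606×10⁹)^(1/4).

T ≈ 313 K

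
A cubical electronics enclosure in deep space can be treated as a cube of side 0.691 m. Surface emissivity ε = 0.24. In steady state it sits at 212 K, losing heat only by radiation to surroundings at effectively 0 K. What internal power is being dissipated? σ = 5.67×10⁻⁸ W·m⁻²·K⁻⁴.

Steady state: P = εσA T⁴.
A = 6L² = 2.865 m²; T⁴ = (212)⁴ = 2.020×10⁹ K⁴.
P = 0.24 × 5.67×10⁻⁸ × 2.865 × 2.020×10⁹.

P ≈ 78.7 W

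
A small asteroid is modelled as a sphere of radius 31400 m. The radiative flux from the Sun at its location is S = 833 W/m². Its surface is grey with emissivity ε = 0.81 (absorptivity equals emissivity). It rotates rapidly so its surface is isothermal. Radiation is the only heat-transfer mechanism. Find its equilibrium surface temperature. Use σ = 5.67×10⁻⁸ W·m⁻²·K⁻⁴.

T ≈ 246 K

At equilibrium, absorbed power = emitted power.
Absorbing cross-section = πr² = 3.097×10⁹ m²; emitting surface = 4πr² = 1.239×10¹⁰ m² (ratio 4).
εS·A_cross = εσ·A_surf·T⁴  ⇒  T⁴ = S/(4σ)   (ε cancels).
T⁴ = 833/(4·5.67×10⁻⁸) = 3.673×10⁹ K⁴.
T = (3.673×10⁹)^(1/4).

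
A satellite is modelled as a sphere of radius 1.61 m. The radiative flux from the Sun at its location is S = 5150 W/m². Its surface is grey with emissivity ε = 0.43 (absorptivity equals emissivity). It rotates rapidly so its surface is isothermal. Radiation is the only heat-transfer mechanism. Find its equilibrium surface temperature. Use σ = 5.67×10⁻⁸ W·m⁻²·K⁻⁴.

T ≈ 388 K

At equilibrium, absorbed power = emitted power.
Absorbing cross-section = πr² = 8.143 m²; emitting surface = 4πr² = 32.57 m² (ratio 4).
εS·A_cross = εσ·A_surf·T⁴  ⇒  T⁴ = S/(4σ)   (ε cancels).
T⁴ = 5150/(4·5.67×10⁻⁸) = 2.271×10¹⁰ K⁴.
T = (2.271×10¹⁰)^(1/4).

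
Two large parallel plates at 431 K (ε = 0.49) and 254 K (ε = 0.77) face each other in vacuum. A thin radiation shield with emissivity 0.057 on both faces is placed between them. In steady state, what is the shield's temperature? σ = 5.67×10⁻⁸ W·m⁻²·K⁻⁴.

T_s ≈ 371 K

In steady state the net flux on the hot side equals that on the cold side.
σ(T₁⁴−T_s⁴)/D₁ = σ(T_s⁴−T₂⁴)/D₂, with D₁ = 1/ε₁+1/ε_s−1 = 18.58, D₂ = 1/ε_s+1/ε₂−1 = 17.84.
Solve for T_s⁴: T_s⁴ = (D₂·T₁⁴ + D₁·T₂⁴)/(D₁+D₂) = 1.903×10¹⁰ K⁴.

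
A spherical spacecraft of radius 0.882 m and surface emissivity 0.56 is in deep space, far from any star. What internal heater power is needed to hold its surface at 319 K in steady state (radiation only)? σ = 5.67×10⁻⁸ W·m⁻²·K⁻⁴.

P ≈ 3210 W

P = εσ·4πr²·T⁴.
4πr² = 9.776 m²; T⁴ = 1.036×10¹⁰ K⁴.
P = 0.56·5.67×10⁻⁸·9.776·1.036×10¹⁰.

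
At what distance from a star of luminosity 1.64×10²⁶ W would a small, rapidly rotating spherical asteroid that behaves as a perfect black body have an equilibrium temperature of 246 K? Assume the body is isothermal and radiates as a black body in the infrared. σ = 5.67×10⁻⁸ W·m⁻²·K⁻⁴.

For an isothermal black-emitting sphere, (1−a)S·πr² = σ·4πr²·T⁴ ⇒ S = 4σT⁴/(1−a).
S = 4·5.67×10⁻⁸·(246)⁴/1.00 = 830.6 W/m².
Flux falls as S = L/(4πd²), so d = √(L/(4πS)) = √(1.64×10²⁶/(4π·830.6)).

d ≈ 1.25×10¹¹ m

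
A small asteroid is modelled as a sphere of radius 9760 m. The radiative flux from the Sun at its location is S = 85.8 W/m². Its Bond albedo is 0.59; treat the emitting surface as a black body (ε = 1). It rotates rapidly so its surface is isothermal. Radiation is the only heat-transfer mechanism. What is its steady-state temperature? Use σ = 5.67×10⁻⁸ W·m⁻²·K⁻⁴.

T ≈ 112 K

At equilibrium, absorbed power = emitted power.
Absorbing cross-section = πr² = 2.993×10⁸ m²; emitting surface = 4πr² = 1.197×10⁹ m² (ratio 4).
(1−a)S·A_cross = εσ·A_surf·T⁴  ⇒  T⁴ = (1−a)S/(4σ).
T⁴ = 0.410·85.8/(4·5.67×10⁻⁸) = 1.551×10⁸ K⁴.
T = (1.551×10⁸)^(1/4).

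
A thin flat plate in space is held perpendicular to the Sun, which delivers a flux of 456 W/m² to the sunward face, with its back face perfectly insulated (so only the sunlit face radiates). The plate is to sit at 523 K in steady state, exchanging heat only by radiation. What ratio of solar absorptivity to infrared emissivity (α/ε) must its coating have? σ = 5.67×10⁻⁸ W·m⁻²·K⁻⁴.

α/ε ≈ 9.30

Balance: αS·A = εσ·1A·T⁴ ⇒ α/ε = σT⁴/S.
α/ε = 5.67×10⁻⁸·(523)⁴/456 = 5.67×10⁻⁸·7.482×10¹⁰/456.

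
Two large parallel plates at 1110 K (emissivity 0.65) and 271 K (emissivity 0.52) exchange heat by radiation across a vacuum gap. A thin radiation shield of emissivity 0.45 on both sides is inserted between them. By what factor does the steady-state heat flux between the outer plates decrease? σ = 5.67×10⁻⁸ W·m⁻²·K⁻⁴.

Without shield: q₀ = σΔ(T⁴)/(1/ε₁+1/ε₂−1) with denominator 2.462.
With shield the two gaps are in series; the resistances add: (1/ε₁+1/ε_s−1)+(1/ε_s+1/ε₂−1) = 2.761+3.145 = 5.906.
Heat-flux ratio q₀/q = 5.906/2.462.

factor ≈ 2.40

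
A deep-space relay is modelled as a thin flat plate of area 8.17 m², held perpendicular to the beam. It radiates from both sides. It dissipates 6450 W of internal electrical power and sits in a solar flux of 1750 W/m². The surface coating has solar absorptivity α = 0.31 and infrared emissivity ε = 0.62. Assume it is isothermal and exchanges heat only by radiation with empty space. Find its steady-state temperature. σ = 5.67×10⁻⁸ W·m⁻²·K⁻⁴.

At steady state, absorbed solar power + internal power = radiated power.
Absorbed: α·S·A_cross = 0.31·1750·8.170 = 4432 W (cross-section A).
Total input = 4432 + 6450 = 10880 W.
Radiated: εσ·A_surf·T⁴ with A_surf = 2A = 16.34 m².
T⁴ = 10880/(0.62·5.67×10⁻⁸·16.34) = 1.894×10¹⁰ K⁴.

T ≈ 371 K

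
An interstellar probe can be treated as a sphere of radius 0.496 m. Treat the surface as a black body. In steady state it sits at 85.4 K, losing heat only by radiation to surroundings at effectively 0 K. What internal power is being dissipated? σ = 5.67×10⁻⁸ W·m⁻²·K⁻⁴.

P ≈ 9.32 W

Steady state: P = εσA T⁴.
A = 4πr² = 3.092 m²; T⁴ = (85.4)⁴ = 5.319×10⁷ K⁴.
P = 1.0 × 5.67×10⁻⁸ × 3.092 × 5.319×10⁷.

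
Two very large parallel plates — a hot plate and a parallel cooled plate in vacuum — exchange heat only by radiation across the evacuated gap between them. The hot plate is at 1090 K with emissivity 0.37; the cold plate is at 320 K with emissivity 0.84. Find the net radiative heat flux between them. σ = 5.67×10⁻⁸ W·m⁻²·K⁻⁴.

For two infinite grey parallel plates, q = σ(T₁⁴ − T₂⁴)/(1/ε₁ + 1/ε₂ − 1).
T₁⁴ − T₂⁴ = 1.412×10¹² − 1.049×10¹⁰ = 1.401×10¹² K⁴.
1/ε₁ + 1/ε₂ − 1 = 2.703 + 1.190 − 1 = 2.893.
q = 5.67×10⁻⁸ × 1.401×10¹² / 2.893.

q ≈ 27500 W/m²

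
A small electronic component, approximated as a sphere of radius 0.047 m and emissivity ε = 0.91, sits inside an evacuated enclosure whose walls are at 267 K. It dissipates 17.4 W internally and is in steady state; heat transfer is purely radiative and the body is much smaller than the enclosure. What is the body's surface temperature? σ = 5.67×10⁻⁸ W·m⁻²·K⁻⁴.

For a small grey body in a large enclosure, net radiated power = εσA(T⁴ − T_w⁴).
Steady state: P = εσA(T⁴ − T_w⁴) with A = 4πr² = 0.02776 m².
T⁴ = P/(εσA) + T_w⁴ = 17.4/(0.91·5.67×10⁻⁸·0.02776) + (267)⁴
    = 1.215×10¹⁰ + 5.082×10⁹ = 1.723×10¹⁰ K⁴.

T ≈ 362 K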